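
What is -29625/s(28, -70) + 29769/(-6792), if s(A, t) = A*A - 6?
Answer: -37395547/880696 ≈ -42.461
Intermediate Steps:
s(A, t) = -6 + A² (s(A, t) = A² - 6 = -6 + A²)
-29625/s(28, -70) + 29769/(-6792) = -29625/(-6 + 28²) + 29769/(-6792) = -29625/(-6 + 784) + 29769*(-1/6792) = -29625/778 - 9923/2264 = -37395547/880696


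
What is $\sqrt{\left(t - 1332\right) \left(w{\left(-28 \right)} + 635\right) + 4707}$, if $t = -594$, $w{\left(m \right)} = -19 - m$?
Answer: $3 i \sqrt{137293} \approx 1111.6 i$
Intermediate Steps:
$\sqrt{\left(t - 1332\right) \left(w{\left(-28 \right)} + 635\right) + 4707} = \sqrt{\left(-594 - 1332\right) \left(\left(-19 - -28\right) + 635\right) + 4707} = \sqrt{- 1926 \left(\left(-19 + 28\right) + 635\right) + 4707} = \sqrt{- 1926 \left(9 + 635\right) + 4707} = \sqrt{\left(-1926\right) 644 + 4707} = \sqrt{-1240344 + 4707} = \sqrt{-1235637} = 3 i \sqrt{137293}$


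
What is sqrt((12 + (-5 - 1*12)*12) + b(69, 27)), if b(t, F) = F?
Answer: I*sqrt(165) ≈ 12.845*I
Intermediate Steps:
sqrt((12 + (-5 - 1*12)*12) + b(69, 27)) = sqrt((12 + (-5 - 1*12)*12) + 27) = sqrt((12 + (-5 - 12)*12) + 27) = sqrt((12 - 17*12) + 27) = sqrt((12 - 204) + 27) = sqrt(-192 + 27) = sqrt(-165) = I*sqrt(165)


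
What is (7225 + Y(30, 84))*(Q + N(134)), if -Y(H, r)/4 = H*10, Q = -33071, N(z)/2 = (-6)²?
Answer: -198818975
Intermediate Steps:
N(z) = 72 (N(z) = 2*(-6)² = 2*36 = 72)
Y(H, r) = -40*H (Y(H, r) = -4*H*10 = -40*H)
(7225 + Y(30, 84))*(Q + N(134)) = (7225 - 40*30)*(-33071 + 72) = (7225 - 1200)*(-32999) = 6025*(-32999) = -198818975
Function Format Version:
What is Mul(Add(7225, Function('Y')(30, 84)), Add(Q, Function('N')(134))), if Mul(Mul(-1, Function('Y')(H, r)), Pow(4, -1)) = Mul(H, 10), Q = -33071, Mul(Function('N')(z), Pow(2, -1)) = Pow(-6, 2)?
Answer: -198818975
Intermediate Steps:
Function('N')(z) = 72 (Function('N')(z) = Mul(2, Pow(-6, 2)) = Mul(2, 36) = 72)
Function('Y')(H, r) = Mul(-40, H) (Function('Y')(H, r) = Mul(-4, Mul(H, 10)) = Mul(-4, Mul(10, H)) = Mul(-40, H))
Mul(Add(7225, Function('Y')(30, 84)), Add(Q, Function('N')(134))) = Mul(Add(7225, Mul(-40, 30)), Add(-33071, 72)) = Mul(Add(7225, -1200), -32999) = Mul(6025, -32999) = -198818975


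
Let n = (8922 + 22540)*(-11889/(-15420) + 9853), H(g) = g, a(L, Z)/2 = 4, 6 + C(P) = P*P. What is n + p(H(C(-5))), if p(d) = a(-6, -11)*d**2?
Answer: 796757135133/2570 ≈ 3.1002e+8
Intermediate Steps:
C(P) = -6 + P**2 (C(P) = -6 + P*P = -6 + P**2)
a(L, Z) = 8 (a(L, Z) = 2*4 = 8)
p(d) = 8*d**2
n = 796749712973/2570 (n = 31462*(-11889*(-1/15420) + 9853) = 31462*(3963/5140 + 9853) = 31462*(50648383/5140) = 796749712973/2570 ≈ 3.1002e+8)
n + p(H(C(-5))) = 796749712973/2570 + 8*(-6 + (-5)**2)**2 = 796749712973/2570 + 8*(-6 + 25)**2 = 796749712973/2570 + 8*19**2 = 796749712973/2570 + 8*361 = 796749712973/2570 + 2888 = 796757135133/2570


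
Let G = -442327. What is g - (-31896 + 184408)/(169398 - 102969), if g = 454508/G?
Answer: -97652687356/29383340283 ≈ -3.3234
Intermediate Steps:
g = -454508/442327 (g = 454508/(-442327) = 454508*(-1/442327) = -454508/442327 ≈ -1.0275)
g - (-31896 + 184408)/(169398 - 102969) = -454508/442327 - (-31896 + 184408)/(169398 - 102969) = -454508/442327 - 152512/66429 = -97652687356/29383340283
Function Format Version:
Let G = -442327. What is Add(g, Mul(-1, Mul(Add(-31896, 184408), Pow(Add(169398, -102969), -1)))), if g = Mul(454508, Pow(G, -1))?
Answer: Rational(-97652687356, 29383340283) ≈ -3.3234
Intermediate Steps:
g = Rational(-454508, 442327) (g = Mul(454508, Pow(-442327, -1)) = Mul(454508, Rational(-1, 442327)) = Rational(-454508, 442327) ≈ -1.0275)
Add(g, Mul(-1, Mul(Add(-31896, 184408), Pow(Add(169398, -102969), -1)))) = Add(Rational(-454508, 442327), Mul(-1, Mul(Add(-31896, 184408), Pow(Add(169398, -102969), -1)))) = Add(Rational(-454508, 442327), Mul(-1, Mul(152512, Pow(66429, -1)))) = Add(Rational(-454508, 442327), Mul(-1, Mul(152512, Rational(1, 66429)))) = Add(Rational(-454508, 442327), Mul(-1, Rational(152512, 66429))) = Add(Rational(-454508, 442327), Rational(-152512, 66429)) = Rational(-97652687356, 29383340283)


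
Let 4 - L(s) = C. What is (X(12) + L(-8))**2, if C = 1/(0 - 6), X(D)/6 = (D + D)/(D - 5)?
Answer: 1079521/1764 ≈ 611.97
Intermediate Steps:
X(D) = 12*D/(-5 + D) (X(D) = 6*((D + D)/(D - 5)) = 6*((2*D)/(-5 + D)) = 6*(2*D/(-5 + D)) = 12*D/(-5 + D))
C = -1/6 (C = 1/(-6) = -1/6 ≈ -0.16667)
L(s) = 25/6 (L(s) = 4 - 1*(-1/6) = 4 + 1/6 = 25/6)
(X(12) + L(-8))**2 = (12*12/(-5 + 12) + 25/6)**2 = (12*12/7 + 25/6)**2 = (12*12*(1/7) + 25/6)**2 = (144/7 + 25/6)**2 = (1039/42)**2 = 1079521/1764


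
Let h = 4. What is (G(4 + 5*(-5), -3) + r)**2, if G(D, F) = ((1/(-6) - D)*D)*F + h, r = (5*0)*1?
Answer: 6932689/4 ≈ 1.7332e+6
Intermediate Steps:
r = 0 (r = 0*1 = 0)
G(D, F) = 4 + D*F*(-1/6 - D) (G(D, F) = ((1/(-6) - D)*D)*F + 4 = ((-1/6 - D)*D)*F + 4 = (D*(-1/6 - D))*F + 4 = D*F*(-1/6 - D) + 4 = 4 + D*F*(-1/6 - D))
(G(4 + 5*(-5), -3) + r)**2 = ((4 - 1*(-3)*(4 + 5*(-5))**2 - 1/6*(4 + 5*(-5))*(-3)) + 0)**2 = ((4 - 1*(-3)*(4 - 25)**2 - 1/6*(4 - 25)*(-3)) + 0)**2 = ((4 - 1*(-3)*(-21)**2 - 1/6*(-21)*(-3)) + 0)**2 = ((4 - 1*(-3)*441 - 21/2) + 0)**2 = ((4 + 1323 - 21/2) + 0)**2 = (2633/2 + 0)**2 = (2633/2)**2 = 6932689/4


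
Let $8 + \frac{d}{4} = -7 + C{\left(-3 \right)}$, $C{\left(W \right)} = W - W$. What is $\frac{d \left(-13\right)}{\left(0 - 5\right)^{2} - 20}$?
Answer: $156$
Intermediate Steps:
$C{\left(W \right)} = 0$
$d = -60$ ($d = -32 + 4 \left(-7 + 0\right) = -32 + 4 \left(-7\right) = -32 - 28 = -60$)
$\frac{d \left(-13\right)}{\left(0 - 5\right)^{2} - 20} = \frac{\left(-60\right) \left(-13\right)}{\left(0 - 5\right)^{2} - 20} = \frac{780}{\left(-5\right)^{2} - 20} = \frac{780}{25 - 20} = \frac{780}{5} = 780 \cdot \frac{1}{5} = 156$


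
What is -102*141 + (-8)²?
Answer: -14318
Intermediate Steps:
-102*141 + (-8)² = -14382 + 64 = -14318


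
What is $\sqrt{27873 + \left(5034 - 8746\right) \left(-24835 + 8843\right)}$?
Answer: $\sqrt{59390177} \approx 7706.5$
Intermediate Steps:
$\sqrt{27873 + \left(5034 - 8746\right) \left(-24835 + 8843\right)} = \sqrt{27873 - -59362304} = \sqrt{27873 + 59362304} = \sqrt{59390177}$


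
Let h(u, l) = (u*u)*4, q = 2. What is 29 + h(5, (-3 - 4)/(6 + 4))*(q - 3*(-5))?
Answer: 1729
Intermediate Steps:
h(u, l) = 4*u**2 (h(u, l) = u**2*4 = 4*u**2)
29 + h(5, (-3 - 4)/(6 + 4))*(q - 3*(-5)) = 29 + (4*5**2)*(2 - 3*(-5)) = 29 + (4*25)*(2 + 15) = 29 + 100*17 = 29 + 1700 = 1729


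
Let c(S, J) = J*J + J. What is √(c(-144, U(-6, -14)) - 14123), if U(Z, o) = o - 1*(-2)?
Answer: I*√13991 ≈ 118.28*I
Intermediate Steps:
U(Z, o) = 2 + o (U(Z, o) = o + 2 = 2 + o)
c(S, J) = J + J² (c(S, J) = J² + J = J + J²)
√(c(-144, U(-6, -14)) - 14123) = √((2 - 14)*(1 + (2 - 14)) - 14123) = √(-12*(1 - 12) - 14123) = √(-12*(-11) - 14123) = √(132 - 14123) = √(-13991) = I*√13991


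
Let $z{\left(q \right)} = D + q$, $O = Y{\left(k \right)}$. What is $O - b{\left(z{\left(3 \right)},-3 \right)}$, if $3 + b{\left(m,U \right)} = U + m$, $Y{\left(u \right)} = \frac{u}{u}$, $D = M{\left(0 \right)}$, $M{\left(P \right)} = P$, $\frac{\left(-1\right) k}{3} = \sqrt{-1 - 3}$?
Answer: $4$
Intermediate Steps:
$k = - 6 i$ ($k = - 3 \sqrt{-1 - 3} = - 3 \sqrt{-4} = - 3 \cdot 2 i = - 6 i \approx - 6.0 i$)
$D = 0$
$Y{\left(u \right)} = 1$
$O = 1$
$z{\left(q \right)} = q$ ($z{\left(q \right)} = 0 + q = q$)
$b{\left(m,U \right)} = -3 + U + m$ ($b{\left(m,U \right)} = -3 + \left(U + m\right) = -3 + U + m$)
$O - b{\left(z{\left(3 \right)},-3 \right)} = 1 - \left(-3 - 3 + 3\right) = 1 - -3 = 1 + 3 = 4$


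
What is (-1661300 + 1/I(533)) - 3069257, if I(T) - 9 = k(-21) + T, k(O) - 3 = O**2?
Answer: -4664329201/986 ≈ -4.7306e+6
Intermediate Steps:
k(O) = 3 + O**2
I(T) = 453 + T (I(T) = 9 + ((3 + (-21)**2) + T) = 9 + ((3 + 441) + T) = 9 + (444 + T) = 453 + T)
(-1661300 + 1/I(533)) - 3069257 = (-1661300 + 1/(453 + 533)) - 3069257 = (-1661300 + 1/986) - 3069257 = -1638041799/986 - 3069257 = -4664329201/986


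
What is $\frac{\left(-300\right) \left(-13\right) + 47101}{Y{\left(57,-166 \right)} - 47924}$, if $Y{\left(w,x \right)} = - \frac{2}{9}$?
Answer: $- \frac{459009}{431318} \approx -1.0642$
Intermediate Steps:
$Y{\left(w,x \right)} = - \frac{2}{9}$ ($Y{\left(w,x \right)} = \left(-2\right) \frac{1}{9} = - \frac{2}{9}$)
$\frac{\left(-300\right) \left(-13\right) + 47101}{Y{\left(57,-166 \right)} - 47924} = \frac{\left(-300\right) \left(-13\right) + 47101}{- \frac{2}{9} - 47924} = \frac{3900 + 47101}{- \frac{431318}{9}} = 51001 \left(- \frac{9}{431318}\right) = - \frac{459009}{431318}$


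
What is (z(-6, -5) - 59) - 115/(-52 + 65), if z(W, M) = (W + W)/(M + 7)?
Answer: -960/13 ≈ -73.846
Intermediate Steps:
z(W, M) = 2*W/(7 + M) (z(W, M) = (2*W)/(7 + M) = 2*W/(7 + M))
(z(-6, -5) - 59) - 115/(-52 + 65) = (2*(-6)/(7 - 5) - 59) - 115/(-52 + 65) = (2*(-6)/2 - 59) - 115/13 = (2*(-6)*(½) - 59) + (1/13)*(-115) = (-6 - 59) - 115/13 = -65 - 115/13 = -960/13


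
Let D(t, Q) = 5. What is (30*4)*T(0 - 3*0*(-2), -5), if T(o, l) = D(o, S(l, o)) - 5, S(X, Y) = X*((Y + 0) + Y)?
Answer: 0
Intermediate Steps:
S(X, Y) = 2*X*Y (S(X, Y) = X*(Y + Y) = X*(2*Y) = 2*X*Y)
T(o, l) = 0 (T(o, l) = 5 - 5 = 0)
(30*4)*T(0 - 3*0*(-2), -5) = (30*4)*0 = 120*0 = 0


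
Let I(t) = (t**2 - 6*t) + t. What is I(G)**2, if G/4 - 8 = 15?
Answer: 64064016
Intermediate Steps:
G = 92 (G = 32 + 4*15 = 32 + 60 = 92)
I(t) = t**2 - 5*t
I(G)**2 = (92*(-5 + 92))**2 = (92*87)**2 = 8004**2 = 64064016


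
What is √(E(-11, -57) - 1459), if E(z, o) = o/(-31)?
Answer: 2*I*√350083/31 ≈ 38.173*I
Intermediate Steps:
E(z, o) = -o/31 (E(z, o) = o*(-1/31) = -o/31)
√(E(-11, -57) - 1459) = √(-1/31*(-57) - 1459) = √(57/31 - 1459) = √(-45172/31) = 2*I*√350083/31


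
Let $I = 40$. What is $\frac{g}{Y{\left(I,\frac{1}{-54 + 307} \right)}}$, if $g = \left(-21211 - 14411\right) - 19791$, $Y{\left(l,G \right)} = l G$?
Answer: $- \frac{14019489}{40} \approx -3.5049 \cdot 10^{5}$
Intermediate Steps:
$Y{\left(l,G \right)} = G l$
$g = -55413$ ($g = -35622 - 19791 = -55413$)
$\frac{g}{Y{\left(I,\frac{1}{-54 + 307} \right)}} = - \frac{55413}{\frac{1}{-54 + 307} \cdot 40} = - \frac{55413}{\frac{1}{253} \cdot 40} = - \frac{55413}{\frac{40}{253}} = \left(-55413\right) \frac{253}{40} = - \frac{14019489}{40}$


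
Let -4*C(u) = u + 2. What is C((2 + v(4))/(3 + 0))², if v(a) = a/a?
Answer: 9/16 ≈ 0.56250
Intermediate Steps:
v(a) = 1
C(u) = -½ - u/4 (C(u) = -(u + 2)/4 = -(2 + u)/4 = -½ - u/4)
C((2 + v(4))/(3 + 0))² = (-½ - (2 + 1)/(4*(3 + 0)))² = (-½ - 3/(4*3))² = (-½ - ¼*1)² = (-½ - ¼)² = (-¾)² = 9/16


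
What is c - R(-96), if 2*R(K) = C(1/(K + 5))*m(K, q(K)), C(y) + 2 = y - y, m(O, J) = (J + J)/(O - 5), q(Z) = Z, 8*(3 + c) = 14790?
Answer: 746451/404 ≈ 1847.7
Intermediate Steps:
c = 7383/4 (c = -3 + (⅛)*14790 = -3 + 7395/4 = 7383/4 ≈ 1845.8)
m(O, J) = 2*J/(-5 + O) (m(O, J) = (2*J)/(-5 + O) = 2*J/(-5 + O))
C(y) = -2 (C(y) = -2 + (y - y) = -2 + 0 = -2)
R(K) = -2*K/(-5 + K) (R(K) = (-4*K/(-5 + K))/2 = -2*K/(-5 + K))
c - R(-96) = 7383/4 - (-2)*(-96)/(-5 - 96) = 7383/4 - (-2)*(-96)/(-101) = 7383/4 - (-2)*(-96)*(-1)/101 = 7383/4 - 1*(-192/101) = 7383/4 + 192/101 = 746451/404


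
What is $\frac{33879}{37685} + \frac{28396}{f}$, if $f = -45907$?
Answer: $\frac{485179993}{1730005295} \approx 0.28045$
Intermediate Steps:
$\frac{33879}{37685} + \frac{28396}{f} = \frac{33879}{37685} + \frac{28396}{-45907} = 33879 \cdot \frac{1}{37685} + 28396 \left(- \frac{1}{45907}\right) = \frac{33879}{37685} - \frac{28396}{45907} = \frac{485179993}{1730005295}$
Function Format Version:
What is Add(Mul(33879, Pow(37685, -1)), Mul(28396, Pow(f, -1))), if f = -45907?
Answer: Rational(485179993, 1730005295) ≈ 0.28045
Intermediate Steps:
Add(Mul(33879, Pow(37685, -1)), Mul(28396, Pow(f, -1))) = Add(Mul(33879, Pow(37685, -1)), Mul(28396, Pow(-45907, -1))) = Add(Mul(33879, Rational(1, 37685)), Mul(28396, Rational(-1, 45907))) = Add(Rational(33879, 37685), Rational(-28396, 45907)) = Rational(485179993, 1730005295)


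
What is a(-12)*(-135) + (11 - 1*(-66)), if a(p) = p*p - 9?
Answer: -18148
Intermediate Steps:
a(p) = -9 + p**2 (a(p) = p**2 - 9 = -9 + p**2)
a(-12)*(-135) + (11 - 1*(-66)) = (-9 + (-12)**2)*(-135) + (11 - 1*(-66)) = (-9 + 144)*(-135) + (11 + 66) = 135*(-135) + 77 = -18225 + 77 = -18148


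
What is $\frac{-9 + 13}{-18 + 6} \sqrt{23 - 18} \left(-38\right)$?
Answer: $\frac{38 \sqrt{5}}{3} \approx 28.324$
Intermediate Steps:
$\frac{-9 + 13}{-18 + 6} \sqrt{23 - 18} \left(-38\right) = \frac{4}{-12} \sqrt{5} \left(-38\right) = 4 \left(- \frac{1}{12}\right) \sqrt{5} \left(-38\right) = - \frac{\sqrt{5}}{3} \left(-38\right) = \frac{38 \sqrt{5}}{3}$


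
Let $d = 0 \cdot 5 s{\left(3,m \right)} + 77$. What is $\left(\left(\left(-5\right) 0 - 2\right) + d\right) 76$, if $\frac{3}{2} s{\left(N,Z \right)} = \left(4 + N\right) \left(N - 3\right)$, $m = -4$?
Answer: $5700$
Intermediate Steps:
$s{\left(N,Z \right)} = \frac{2 \left(-3 + N\right) \left(4 + N\right)}{3}$ ($s{\left(N,Z \right)} = \frac{2 \left(4 + N\right) \left(N - 3\right)}{3} = \frac{2 \left(4 + N\right) \left(-3 + N\right)}{3} = \frac{2 \left(-3 + N\right) \left(4 + N\right)}{3}$)
$d = 77$ ($d = 0 \cdot 5 \left(-8 + \frac{2}{3} \cdot 3 + \frac{2 \cdot 3^{2}}{3}\right) + 77 = 0 \left(-8 + 2 + \frac{2}{3} \cdot 9\right) + 77 = 0 \left(-8 + 2 + 6\right) + 77 = 0 \cdot 0 + 77 = 0 + 77 = 77$)
$\left(\left(\left(-5\right) 0 - 2\right) + d\right) 76 = \left(\left(\left(-5\right) 0 - 2\right) + 77\right) 76 = \left(\left(0 - 2\right) + 77\right) 76 = \left(-2 + 77\right) 76 = 75 \cdot 76 = 5700$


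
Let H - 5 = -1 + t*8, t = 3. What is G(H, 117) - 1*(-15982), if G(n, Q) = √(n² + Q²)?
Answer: 15982 + √14473 ≈ 16102.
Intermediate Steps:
H = 28 (H = 5 + (-1 + 3*8) = 5 + (-1 + 24) = 5 + 23 = 28)
G(n, Q) = √(Q² + n²)
G(H, 117) - 1*(-15982) = √(117² + 28²) - 1*(-15982) = √(13689 + 784) + 15982 = √14473 + 15982 = 15982 + √14473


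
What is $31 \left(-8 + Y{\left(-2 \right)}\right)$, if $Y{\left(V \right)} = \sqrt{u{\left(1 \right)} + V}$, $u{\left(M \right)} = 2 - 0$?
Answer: $-248$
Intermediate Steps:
$u{\left(M \right)} = 2$ ($u{\left(M \right)} = 2 + 0 = 2$)
$Y{\left(V \right)} = \sqrt{2 + V}$
$31 \left(-8 + Y{\left(-2 \right)}\right) = 31 \left(-8 + \sqrt{2 - 2}\right) = 31 \left(-8 + \sqrt{0}\right) = 31 \left(-8 + 0\right) = 31 \left(-8\right) = -248$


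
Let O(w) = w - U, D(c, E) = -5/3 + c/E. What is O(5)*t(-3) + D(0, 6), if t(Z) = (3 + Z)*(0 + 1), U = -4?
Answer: -5/3 ≈ -1.6667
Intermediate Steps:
D(c, E) = -5/3 + c/E (D(c, E) = -5*⅓ + c/E = -5/3 + c/E)
t(Z) = 3 + Z (t(Z) = (3 + Z)*1 = 3 + Z)
O(w) = 4 + w (O(w) = w - 1*(-4) = w + 4 = 4 + w)
O(5)*t(-3) + D(0, 6) = (4 + 5)*(3 - 3) + (-5/3 + 0/6) = 9*0 + (-5/3 + 0*(⅙)) = 0 + (-5/3 + 0) = 0 - 5/3 = -5/3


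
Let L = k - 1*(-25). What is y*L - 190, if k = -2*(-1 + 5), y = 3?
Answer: -139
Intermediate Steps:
k = -8 (k = -2*4 = -8)
L = 17 (L = -8 - 1*(-25) = -8 + 25 = 17)
y*L - 190 = 3*17 - 190 = 51 - 190 = -139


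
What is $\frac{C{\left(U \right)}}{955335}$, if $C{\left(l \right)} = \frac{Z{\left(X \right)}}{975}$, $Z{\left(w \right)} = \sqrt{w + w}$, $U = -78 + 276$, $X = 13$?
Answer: $\frac{\sqrt{26}}{931451625} \approx 5.4743 \cdot 10^{-9}$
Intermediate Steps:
$U = 198$
$Z{\left(w \right)} = \sqrt{2} \sqrt{w}$ ($Z{\left(w \right)} = \sqrt{2 w} = \sqrt{2} \sqrt{w}$)
$C{\left(l \right)} = \frac{\sqrt{26}}{975}$ ($C{\left(l \right)} = \frac{\sqrt{2} \sqrt{13}}{975} = \sqrt{26} \cdot \frac{1}{975} = \frac{\sqrt{26}}{975}$)
$\frac{C{\left(U \right)}}{955335} = \frac{\frac{1}{975} \sqrt{26}}{955335} = \frac{\sqrt{26}}{975} \cdot \frac{1}{955335} = \frac{\sqrt{26}}{931451625}$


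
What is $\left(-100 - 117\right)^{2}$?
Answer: $47089$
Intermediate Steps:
$\left(-100 - 117\right)^{2} = \left(-217\right)^{2} = 47089$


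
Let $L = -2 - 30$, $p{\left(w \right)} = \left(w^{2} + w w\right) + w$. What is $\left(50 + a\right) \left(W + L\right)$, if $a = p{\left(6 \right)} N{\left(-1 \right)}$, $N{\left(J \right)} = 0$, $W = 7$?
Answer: $-1250$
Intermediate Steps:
$p{\left(w \right)} = w + 2 w^{2}$ ($p{\left(w \right)} = \left(w^{2} + w^{2}\right) + w = 2 w^{2} + w = w + 2 w^{2}$)
$L = -32$ ($L = -2 - 30 = -32$)
$a = 0$ ($a = 6 \left(1 + 2 \cdot 6\right) 0 = 6 \left(1 + 12\right) 0 = 6 \cdot 13 \cdot 0 = 78 \cdot 0 = 0$)
$\left(50 + a\right) \left(W + L\right) = \left(50 + 0\right) \left(7 - 32\right) = 50 \left(-25\right) = -1250$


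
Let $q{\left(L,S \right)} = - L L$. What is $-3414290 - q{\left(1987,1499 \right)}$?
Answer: $533879$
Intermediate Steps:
$q{\left(L,S \right)} = - L^{2}$
$-3414290 - q{\left(1987,1499 \right)} = -3414290 - - 1987^{2} = -3414290 - \left(-1\right) 3948169 = -3414290 - -3948169 = -3414290 + 3948169 = 533879$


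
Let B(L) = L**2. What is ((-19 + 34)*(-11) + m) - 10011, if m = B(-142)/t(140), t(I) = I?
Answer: -351119/35 ≈ -10032.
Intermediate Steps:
m = 5041/35 (m = (-142)**2/140 = 20164*(1/140) = 5041/35 ≈ 144.03)
((-19 + 34)*(-11) + m) - 10011 = ((-19 + 34)*(-11) + 5041/35) - 10011 = (15*(-11) + 5041/35) - 10011 = (-165 + 5041/35) - 10011 = -734/35 - 10011 = -351119/35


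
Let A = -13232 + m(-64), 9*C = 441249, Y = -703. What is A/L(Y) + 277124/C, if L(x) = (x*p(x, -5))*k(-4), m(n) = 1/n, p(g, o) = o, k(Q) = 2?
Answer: 13131252567/3482925440 ≈ 3.7702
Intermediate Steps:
C = 147083/3 (C = (1/9)*441249 = 147083/3 ≈ 49028.)
L(x) = -10*x (L(x) = (x*(-5))*2 = -5*x*2 = -10*x)
A = -846849/64 (A = -13232 + 1/(-64) = -13232 - 1/64 = -846849/64 ≈ -13232.)
A/L(Y) + 277124/C = -846849/(64*((-10*(-703)))) + 277124/(147083/3) = -846849/64/7030 + 277124*(3/147083) = -846849/64*1/7030 + 831372/147083 = -44571/23680 + 831372/147083 = 13131252567/3482925440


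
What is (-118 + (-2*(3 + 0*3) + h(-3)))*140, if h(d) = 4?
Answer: -16800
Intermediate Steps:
(-118 + (-2*(3 + 0*3) + h(-3)))*140 = (-118 + (-2*(3 + 0*3) + 4))*140 = (-118 + (-2*(3 + 0) + 4))*140 = (-118 + (-2*3 + 4))*140 = (-118 + (-6 + 4))*140 = (-118 - 2)*140 = -120*140 = -16800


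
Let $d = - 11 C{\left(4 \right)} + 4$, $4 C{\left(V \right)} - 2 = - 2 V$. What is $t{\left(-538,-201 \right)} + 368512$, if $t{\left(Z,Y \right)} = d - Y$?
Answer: $\frac{737467}{2} \approx 3.6873 \cdot 10^{5}$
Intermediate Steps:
$C{\left(V \right)} = \frac{1}{2} - \frac{V}{2}$ ($C{\left(V \right)} = \frac{1}{2} + \frac{\left(-2\right) V}{4} = \frac{1}{2} - \frac{V}{2}$)
$d = \frac{41}{2}$ ($d = - 11 \left(\frac{1}{2} - 2\right) + 4 = \left(-11\right) \left(- \frac{3}{2}\right) + 4 = \frac{33}{2} + 4 = \frac{41}{2} \approx 20.5$)
$t{\left(Z,Y \right)} = \frac{41}{2} - Y$
$t{\left(-538,-201 \right)} + 368512 = \left(\frac{41}{2} - -201\right) + 368512 = \left(\frac{41}{2} + 201\right) + 368512 = \frac{443}{2} + 368512 = \frac{737467}{2}$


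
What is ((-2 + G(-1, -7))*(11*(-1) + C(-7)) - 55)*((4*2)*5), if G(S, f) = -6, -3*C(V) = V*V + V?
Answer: 5800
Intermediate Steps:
C(V) = -V/3 - V²/3 (C(V) = -(V*V + V)/3 = -(V² + V)/3 = -(V + V²)/3 = -V/3 - V²/3)
((-2 + G(-1, -7))*(11*(-1) + C(-7)) - 55)*((4*2)*5) = ((-2 - 6)*(11*(-1) - ⅓*(-7)*(1 - 7)) - 55)*((4*2)*5) = (-8*(-11 - ⅓*(-7)*(-6)) - 55)*(8*5) = (-8*(-11 - 14) - 55)*40 = (-8*(-25) - 55)*40 = (200 - 55)*40 = 145*40 = 5800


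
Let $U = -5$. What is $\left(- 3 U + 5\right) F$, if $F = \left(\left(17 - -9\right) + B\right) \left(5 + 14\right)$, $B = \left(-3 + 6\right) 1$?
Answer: $11020$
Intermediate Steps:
$B = 3$ ($B = 3 \cdot 1 = 3$)
$F = 551$ ($F = \left(\left(17 - -9\right) + 3\right) \left(5 + 14\right) = \left(\left(17 + 9\right) + 3\right) 19 = \left(26 + 3\right) 19 = 29 \cdot 19 = 551$)
$\left(- 3 U + 5\right) F = \left(\left(-3\right) \left(-5\right) + 5\right) 551 = \left(15 + 5\right) 551 = 20 \cdot 551 = 11020$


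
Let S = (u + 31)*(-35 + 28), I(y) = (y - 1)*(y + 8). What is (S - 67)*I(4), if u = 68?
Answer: -27360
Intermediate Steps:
I(y) = (-1 + y)*(8 + y)
S = -693 (S = (68 + 31)*(-35 + 28) = 99*(-7) = -693)
(S - 67)*I(4) = (-693 - 67)*(-8 + 4**2 + 7*4) = -760*(-8 + 16 + 28) = -760*36 = -27360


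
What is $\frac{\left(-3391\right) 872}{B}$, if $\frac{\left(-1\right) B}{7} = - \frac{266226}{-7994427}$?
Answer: $\frac{562836593012}{44371} \approx 1.2685 \cdot 10^{7}$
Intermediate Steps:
$B = - \frac{88742}{380687}$ ($B = - 7 \left(- \frac{266226}{-7994427}\right) = - 7 \left(\left(-266226\right) \left(- \frac{1}{7994427}\right)\right) = \left(-7\right) \frac{88742}{2664809} = - \frac{88742}{380687} \approx -0.23311$)
$\frac{\left(-3391\right) 872}{B} = \frac{\left(-3391\right) 872}{- \frac{88742}{380687}} = \left(-2956952\right) \left(- \frac{380687}{88742}\right) = \frac{562836593012}{44371}$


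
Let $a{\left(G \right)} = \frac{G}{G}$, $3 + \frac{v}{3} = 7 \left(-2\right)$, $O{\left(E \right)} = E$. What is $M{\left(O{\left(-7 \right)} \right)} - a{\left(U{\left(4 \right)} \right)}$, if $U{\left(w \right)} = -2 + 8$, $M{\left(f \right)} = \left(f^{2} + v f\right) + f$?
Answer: $398$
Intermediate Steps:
$v = -51$ ($v = -9 + 3 \cdot 7 \left(-2\right) = -9 + 3 \left(-14\right) = -9 - 42 = -51$)
$M{\left(f \right)} = f^{2} - 50 f$ ($M{\left(f \right)} = \left(f^{2} - 51 f\right) + f = f^{2} - 50 f$)
$U{\left(w \right)} = 6$
$a{\left(G \right)} = 1$
$M{\left(O{\left(-7 \right)} \right)} - a{\left(U{\left(4 \right)} \right)} = - 7 \left(-50 - 7\right) - 1 = \left(-7\right) \left(-57\right) - 1 = 399 - 1 = 398$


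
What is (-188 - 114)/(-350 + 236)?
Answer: 151/57 ≈ 2.6491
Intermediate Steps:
(-188 - 114)/(-350 + 236) = -302/(-114) = -302*(-1/114) = 151/57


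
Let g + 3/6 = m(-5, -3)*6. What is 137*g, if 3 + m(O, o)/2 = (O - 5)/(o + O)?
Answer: -5891/2 ≈ -2945.5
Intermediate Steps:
m(O, o) = -6 + 2*(-5 + O)/(O + o) (m(O, o) = -6 + 2*((O - 5)/(o + O)) = -6 + 2*((-5 + O)/(O + o)) = -6 + 2*(-5 + O)/(O + o))
g = -43/2 (g = -½ + (2*(-5 - 3*(-3) - 2*(-5))/(-5 - 3))*6 = -½ + (2*(-5 + 9 + 10)/(-8))*6 = -½ + (2*(-⅛)*14)*6 = -½ - 7/2*6 = -½ - 21 = -43/2 ≈ -21.500)
137*g = 137*(-43/2) = -5891/2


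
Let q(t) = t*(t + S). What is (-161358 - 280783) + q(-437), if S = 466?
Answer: -454814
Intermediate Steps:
q(t) = t*(466 + t) (q(t) = t*(t + 466) = t*(466 + t))
(-161358 - 280783) + q(-437) = (-161358 - 280783) - 437*(466 - 437) = -442141 - 437*29 = -442141 - 12673 = -454814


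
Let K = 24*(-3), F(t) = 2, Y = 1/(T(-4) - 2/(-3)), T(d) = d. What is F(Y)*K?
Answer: -144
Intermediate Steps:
Y = -3/10 (Y = 1/(-4 - 2/(-3)) = 1/(-4 - 2*(-⅓)) = 1/(-4 + ⅔) = 1/(-10/3) = -3/10 ≈ -0.30000)
K = -72
F(Y)*K = 2*(-72) = -144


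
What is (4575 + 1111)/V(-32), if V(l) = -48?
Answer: -2843/24 ≈ -118.46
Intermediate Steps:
(4575 + 1111)/V(-32) = (4575 + 1111)/(-48) = 5686*(-1/48) = -2843/24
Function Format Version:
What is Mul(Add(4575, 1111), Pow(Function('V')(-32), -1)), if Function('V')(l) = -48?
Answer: Rational(-2843, 24) ≈ -118.46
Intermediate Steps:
Mul(Add(4575, 1111), Pow(Function('V')(-32), -1)) = Mul(Add(4575, 1111), Pow(-48, -1)) = Mul(5686, Rational(-1, 48)) = Rational(-2843, 24)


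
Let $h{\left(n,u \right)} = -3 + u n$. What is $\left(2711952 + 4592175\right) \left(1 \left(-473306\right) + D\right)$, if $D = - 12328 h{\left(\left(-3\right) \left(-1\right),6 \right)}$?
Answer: $-4807766298702$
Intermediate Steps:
$h{\left(n,u \right)} = -3 + n u$
$D = -184920$ ($D = - 12328 \left(-3 + \left(-3\right) \left(-1\right) 6\right) = - 12328 \left(-3 + 3 \cdot 6\right) = - 12328 \left(-3 + 18\right) = \left(-12328\right) 15 = -184920$)
$\left(2711952 + 4592175\right) \left(1 \left(-473306\right) + D\right) = \left(2711952 + 4592175\right) \left(1 \left(-473306\right) - 184920\right) = 7304127 \left(-473306 - 184920\right) = 7304127 \left(-658226\right) = -4807766298702$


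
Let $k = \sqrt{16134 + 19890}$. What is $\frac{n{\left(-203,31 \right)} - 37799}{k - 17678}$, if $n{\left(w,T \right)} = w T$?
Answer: $\frac{194864594}{78118915} + \frac{22046 \sqrt{9006}}{78118915} \approx 2.5212$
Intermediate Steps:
$n{\left(w,T \right)} = T w$
$k = 2 \sqrt{9006}$ ($k = \sqrt{36024} = 2 \sqrt{9006} \approx 189.8$)
$\frac{n{\left(-203,31 \right)} - 37799}{k - 17678} = \frac{31 \left(-203\right) - 37799}{2 \sqrt{9006} - 17678} = \frac{-6293 - 37799}{-17678 + 2 \sqrt{9006}} = - \frac{44092}{-17678 + 2 \sqrt{9006}}$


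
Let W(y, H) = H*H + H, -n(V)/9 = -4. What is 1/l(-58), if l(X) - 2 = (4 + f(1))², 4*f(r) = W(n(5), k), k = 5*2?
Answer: 4/3977 ≈ 0.0010058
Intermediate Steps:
n(V) = 36 (n(V) = -9*(-4) = 36)
k = 10
W(y, H) = H + H² (W(y, H) = H² + H = H + H²)
f(r) = 55/2 (f(r) = (10*(1 + 10))/4 = (10*11)/4 = (¼)*110 = 55/2)
l(X) = 3977/4 (l(X) = 2 + (4 + 55/2)² = 2 + (63/2)² = 2 + 3969/4 = 3977/4)
1/l(-58) = 1/(3977/4) = 4/3977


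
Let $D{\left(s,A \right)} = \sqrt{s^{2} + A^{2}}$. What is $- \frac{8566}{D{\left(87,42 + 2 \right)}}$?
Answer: $- \frac{8566 \sqrt{9505}}{9505} \approx -87.862$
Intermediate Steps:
$D{\left(s,A \right)} = \sqrt{A^{2} + s^{2}}$
$- \frac{8566}{D{\left(87,42 + 2 \right)}} = - \frac{8566}{\sqrt{\left(42 + 2\right)^{2} + 87^{2}}} = - \frac{8566}{\sqrt{44^{2} + 7569}} = - \frac{8566}{\sqrt{1936 + 7569}} = - \frac{8566}{\sqrt{9505}} = - 8566 \frac{\sqrt{9505}}{9505} = - \frac{8566 \sqrt{9505}}{9505}$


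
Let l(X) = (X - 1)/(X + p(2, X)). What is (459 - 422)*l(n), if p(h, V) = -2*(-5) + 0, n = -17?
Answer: 666/7 ≈ 95.143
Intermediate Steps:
p(h, V) = 10 (p(h, V) = 10 + 0 = 10)
l(X) = (-1 + X)/(10 + X) (l(X) = (X - 1)/(X + 10) = (-1 + X)/(10 + X))
(459 - 422)*l(n) = (459 - 422)*((-1 - 17)/(10 - 17)) = 37*(-18/(-7)) = 37*(-1/7*(-18)) = 37*(18/7) = 666/7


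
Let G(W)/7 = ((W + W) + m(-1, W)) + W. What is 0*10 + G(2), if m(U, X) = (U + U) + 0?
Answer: 28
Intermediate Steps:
m(U, X) = 2*U (m(U, X) = 2*U + 0 = 2*U)
G(W) = -14 + 21*W (G(W) = 7*(((W + W) + 2*(-1)) + W) = 7*((2*W - 2) + W) = 7*((-2 + 2*W) + W) = 7*(-2 + 3*W) = -14 + 21*W)
0*10 + G(2) = 0*10 + (-14 + 21*2) = 0 + (-14 + 42) = 0 + 28 = 28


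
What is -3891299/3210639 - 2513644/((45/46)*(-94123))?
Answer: 118252275327257/4532924618955 ≈ 26.087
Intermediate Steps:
-3891299/3210639 - 2513644/((45/46)*(-94123)) = -3891299/3210639 - 2513644/(-4235535/46) = -3891299/3210639 - 2513644*(-46/4235535) = -3891299/3210639 + 115627624/4235535 = 118252275327257/4532924618955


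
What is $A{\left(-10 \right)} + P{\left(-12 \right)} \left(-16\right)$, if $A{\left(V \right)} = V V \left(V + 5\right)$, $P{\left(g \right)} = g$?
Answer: $-308$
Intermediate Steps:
$A{\left(V \right)} = V^{2} \left(5 + V\right)$
$A{\left(-10 \right)} + P{\left(-12 \right)} \left(-16\right) = \left(-10\right)^{2} \left(5 - 10\right) - -192 = 100 \left(-5\right) + 192 = -500 + 192 = -308$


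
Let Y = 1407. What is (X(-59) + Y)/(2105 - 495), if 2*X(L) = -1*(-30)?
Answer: 711/805 ≈ 0.88323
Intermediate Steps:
X(L) = 15 (X(L) = (-1*(-30))/2 = (½)*30 = 15)
(X(-59) + Y)/(2105 - 495) = (15 + 1407)/(2105 - 495) = 1422/1610 = 1422*(1/1610) = 711/805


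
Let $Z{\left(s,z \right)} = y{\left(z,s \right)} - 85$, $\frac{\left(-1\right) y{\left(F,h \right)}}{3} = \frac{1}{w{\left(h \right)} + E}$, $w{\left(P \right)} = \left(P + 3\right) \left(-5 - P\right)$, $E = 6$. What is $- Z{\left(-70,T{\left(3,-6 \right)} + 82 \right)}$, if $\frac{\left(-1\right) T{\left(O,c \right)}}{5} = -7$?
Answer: $\frac{369662}{4349} \approx 84.999$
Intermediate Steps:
$T{\left(O,c \right)} = 35$ ($T{\left(O,c \right)} = \left(-5\right) \left(-7\right) = 35$)
$w{\left(P \right)} = \left(-5 - P\right) \left(3 + P\right)$ ($w{\left(P \right)} = \left(3 + P\right) \left(-5 - P\right) = \left(-5 - P\right) \left(3 + P\right)$)
$y{\left(F,h \right)} = - \frac{3}{-9 - h^{2} - 8 h}$ ($y{\left(F,h \right)} = - \frac{3}{\left(-15 - h^{2} - 8 h\right) + 6} = - \frac{3}{-9 - h^{2} - 8 h}$)
$Z{\left(s,z \right)} = -85 + \frac{3}{9 + s^{2} + 8 s}$ ($Z{\left(s,z \right)} = \frac{3}{9 + s^{2} + 8 s} - 85 = -85 + \frac{3}{9 + s^{2} + 8 s}$)
$- Z{\left(-70,T{\left(3,-6 \right)} + 82 \right)} = - (-85 + \frac{3}{9 + \left(-70\right)^{2} + 8 \left(-70\right)}) = - (-85 + \frac{3}{9 + 4900 - 560}) = - (-85 + \frac{3}{4349}) = \left(-1\right) \left(- \frac{369662}{4349}\right) = \frac{369662}{4349}$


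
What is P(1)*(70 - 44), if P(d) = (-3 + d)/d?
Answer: -52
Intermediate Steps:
P(d) = (-3 + d)/d
P(1)*(70 - 44) = ((-3 + 1)/1)*(70 - 44) = (1*(-2))*26 = -2*26 = -52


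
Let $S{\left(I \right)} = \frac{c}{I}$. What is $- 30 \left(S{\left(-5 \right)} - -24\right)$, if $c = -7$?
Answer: $-762$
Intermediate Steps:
$S{\left(I \right)} = - \frac{7}{I}$
$- 30 \left(S{\left(-5 \right)} - -24\right) = - 30 \left(- \frac{7}{-5} - -24\right) = - 30 \left(\left(-7\right) \left(- \frac{1}{5}\right) + 24\right) = - 30 \left(\frac{7}{5} + 24\right) = \left(-30\right) \frac{127}{5} = -762$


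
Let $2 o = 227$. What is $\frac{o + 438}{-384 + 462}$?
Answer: $\frac{1103}{156} \approx 7.0705$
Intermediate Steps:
$o = \frac{227}{2}$ ($o = \frac{1}{2} \cdot 227 = \frac{227}{2} \approx 113.5$)
$\frac{o + 438}{-384 + 462} = \frac{\frac{227}{2} + 438}{-384 + 462} = \frac{1103}{2 \cdot 78} = \frac{1103}{2} \cdot \frac{1}{78} = \frac{1103}{156}$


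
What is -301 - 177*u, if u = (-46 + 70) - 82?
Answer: 9965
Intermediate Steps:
u = -58 (u = 24 - 82 = -58)
-301 - 177*u = -301 - 177*(-58) = -301 + 10266 = 9965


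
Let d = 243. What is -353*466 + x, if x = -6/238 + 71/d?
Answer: -4756780946/28917 ≈ -1.6450e+5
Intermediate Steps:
x = 7720/28917 (x = -6/238 + 71/243 = -6*1/238 + 71*(1/243) = -3/119 + 71/243 = 7720/28917 ≈ 0.26697)
-353*466 + x = -353*466 + 7720/28917 = -164498 + 7720/28917 = -4756780946/28917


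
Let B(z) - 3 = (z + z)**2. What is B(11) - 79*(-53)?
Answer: 4674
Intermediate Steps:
B(z) = 3 + 4*z**2 (B(z) = 3 + (z + z)**2 = 3 + (2*z)**2 = 3 + 4*z**2)
B(11) - 79*(-53) = (3 + 4*11**2) - 79*(-53) = (3 + 4*121) + 4187 = (3 + 484) + 4187 = 487 + 4187 = 4674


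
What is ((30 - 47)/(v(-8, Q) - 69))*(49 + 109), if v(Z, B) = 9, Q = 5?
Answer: 1343/30 ≈ 44.767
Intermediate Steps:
((30 - 47)/(v(-8, Q) - 69))*(49 + 109) = ((30 - 47)/(9 - 69))*(49 + 109) = -17/(-60)*158 = -17*(-1/60)*158 = (17/60)*158 = 1343/30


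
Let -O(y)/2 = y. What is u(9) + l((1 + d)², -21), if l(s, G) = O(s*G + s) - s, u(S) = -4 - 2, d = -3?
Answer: 150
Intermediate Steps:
u(S) = -6
O(y) = -2*y
l(s, G) = -3*s - 2*G*s (l(s, G) = -2*(s*G + s) - s = -2*(G*s + s) - s = -2*(s + G*s) - s = (-2*s - 2*G*s) - s = -3*s - 2*G*s)
u(9) + l((1 + d)², -21) = -6 + (1 - 3)²*(-3 - 2*(-21)) = -6 + (-2)²*(-3 + 42) = -6 + 4*39 = -6 + 156 = 150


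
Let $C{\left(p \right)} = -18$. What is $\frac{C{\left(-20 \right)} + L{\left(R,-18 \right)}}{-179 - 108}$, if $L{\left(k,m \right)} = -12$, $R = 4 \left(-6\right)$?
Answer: $\frac{30}{287} \approx 0.10453$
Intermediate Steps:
$R = -24$
$\frac{C{\left(-20 \right)} + L{\left(R,-18 \right)}}{-179 - 108} = \frac{-18 - 12}{-179 - 108} = - \frac{30}{-287} = \left(-30\right) \left(- \frac{1}{287}\right) = \frac{30}{287}$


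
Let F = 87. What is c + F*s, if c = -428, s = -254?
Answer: -22526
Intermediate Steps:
c + F*s = -428 + 87*(-254) = -428 - 22098 = -22526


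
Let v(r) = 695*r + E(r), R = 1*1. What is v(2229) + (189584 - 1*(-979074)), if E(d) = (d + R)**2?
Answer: 7690713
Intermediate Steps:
R = 1
E(d) = (1 + d)**2 (E(d) = (d + 1)**2 = (1 + d)**2)
v(r) = (1 + r)**2 + 695*r (v(r) = 695*r + (1 + r)**2 = (1 + r)**2 + 695*r)
v(2229) + (189584 - 1*(-979074)) = ((1 + 2229)**2 + 695*2229) + (189584 - 1*(-979074)) = (2230**2 + 1549155) + (189584 + 979074) = (4972900 + 1549155) + 1168658 = 6522055 + 1168658 = 7690713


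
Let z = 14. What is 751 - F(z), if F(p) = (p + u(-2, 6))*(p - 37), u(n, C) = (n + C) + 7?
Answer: 1326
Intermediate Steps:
u(n, C) = 7 + C + n (u(n, C) = (C + n) + 7 = 7 + C + n)
F(p) = (-37 + p)*(11 + p) (F(p) = (p + (7 + 6 - 2))*(p - 37) = (p + 11)*(-37 + p) = (11 + p)*(-37 + p) = (-37 + p)*(11 + p))
751 - F(z) = 751 - (-407 + 14**2 - 26*14) = 751 - (-407 + 196 - 364) = 751 - 1*(-575) = 751 + 575 = 1326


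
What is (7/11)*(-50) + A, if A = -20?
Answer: -570/11 ≈ -51.818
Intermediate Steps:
(7/11)*(-50) + A = (7/11)*(-50) - 20 = -350/11 - 20 = -570/11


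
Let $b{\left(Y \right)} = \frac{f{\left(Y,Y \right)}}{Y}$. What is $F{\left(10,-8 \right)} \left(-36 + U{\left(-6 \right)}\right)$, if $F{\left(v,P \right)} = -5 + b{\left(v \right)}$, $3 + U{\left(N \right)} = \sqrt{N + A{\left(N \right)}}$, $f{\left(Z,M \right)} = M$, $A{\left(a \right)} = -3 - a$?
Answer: $156 - 4 i \sqrt{3} \approx 156.0 - 6.9282 i$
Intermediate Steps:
$b{\left(Y \right)} = 1$ ($b{\left(Y \right)} = \frac{Y}{Y} = 1$)
$U{\left(N \right)} = -3 + i \sqrt{3}$ ($U{\left(N \right)} = -3 + \sqrt{N - \left(3 + N\right)} = -3 + \sqrt{-3} = -3 + i \sqrt{3}$)
$F{\left(v,P \right)} = -4$ ($F{\left(v,P \right)} = -5 + 1 = -4$)
$F{\left(10,-8 \right)} \left(-36 + U{\left(-6 \right)}\right) = - 4 \left(-36 - \left(3 - i \sqrt{3}\right)\right) = - 4 \left(-39 + i \sqrt{3}\right) = 156 - 4 i \sqrt{3}$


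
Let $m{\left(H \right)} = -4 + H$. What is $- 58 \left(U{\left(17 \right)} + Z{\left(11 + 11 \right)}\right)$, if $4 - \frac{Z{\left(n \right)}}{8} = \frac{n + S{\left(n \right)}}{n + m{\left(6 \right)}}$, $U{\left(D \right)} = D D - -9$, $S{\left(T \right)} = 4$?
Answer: $- \frac{55912}{3} \approx -18637.0$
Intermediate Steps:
$U{\left(D \right)} = 9 + D^{2}$ ($U{\left(D \right)} = D^{2} + 9 = 9 + D^{2}$)
$Z{\left(n \right)} = 32 - \frac{8 \left(4 + n\right)}{2 + n}$ ($Z{\left(n \right)} = 32 - 8 \frac{n + 4}{n + \left(-4 + 6\right)} = 32 - 8 \frac{4 + n}{n + 2} = 32 - 8 \frac{4 + n}{2 + n} = 32 - \frac{8 \left(4 + n\right)}{2 + n}$)
$- 58 \left(U{\left(17 \right)} + Z{\left(11 + 11 \right)}\right) = - 58 \left(\left(9 + 17^{2}\right) + \frac{8 \left(4 + 3 \left(11 + 11\right)\right)}{2 + \left(11 + 11\right)}\right) = - 58 \left(\left(9 + 289\right) + \frac{8 \left(4 + 3 \cdot 22\right)}{2 + 22}\right) = - 58 \left(298 + \frac{8 \left(4 + 66\right)}{24}\right) = - 58 \left(298 + 8 \cdot \frac{1}{24} \cdot 70\right) = - 58 \left(298 + \frac{70}{3}\right) = \left(-58\right) \frac{964}{3} = - \frac{55912}{3}$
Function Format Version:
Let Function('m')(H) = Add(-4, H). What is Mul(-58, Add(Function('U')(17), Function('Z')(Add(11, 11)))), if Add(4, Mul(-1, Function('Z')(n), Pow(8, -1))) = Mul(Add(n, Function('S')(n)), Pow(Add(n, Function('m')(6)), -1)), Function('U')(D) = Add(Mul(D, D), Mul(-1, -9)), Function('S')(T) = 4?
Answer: Rational(-55912, 3) ≈ -18637.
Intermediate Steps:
Function('U')(D) = Add(9, Pow(D, 2)) (Function('U')(D) = Add(Pow(D, 2), 9) = Add(9, Pow(D, 2)))
Function('Z')(n) = Add(32, Mul(-8, Pow(Add(2, n), -1), Add(4, n))) (Function('Z')(n) = Add(32, Mul(-8, Mul(Add(n, 4), Pow(Add(n, Add(-4, 6)), -1)))) = Add(32, Mul(-8, Mul(Add(4, n), Pow(Add(n, 2), -1)))) = Add(32, Mul(-8, Mul(Add(4, n), Pow(Add(2, n), -1)))) = Add(32, Mul(-8, Mul(Pow(Add(2, n), -1), Add(4, n)))) = Add(32, Mul(-8, Pow(Add(2, n), -1), Add(4, n))))
Mul(-58, Add(Function('U')(17), Function('Z')(Add(11, 11)))) = Mul(-58, Add(Add(9, Pow(17, 2)), Mul(8, Pow(Add(2, Add(11, 11)), -1), Add(4, Mul(3, Add(11, 11)))))) = Mul(-58, Add(Add(9, 289), Mul(8, Pow(Add(2, 22), -1), Add(4, Mul(3, 22))))) = Mul(-58, Add(298, Mul(8, Pow(24, -1), Add(4, 66)))) = Mul(-58, Add(298, Mul(8, Rational(1, 24), 70))) = Mul(-58, Add(298, Rational(70, 3))) = Mul(-58, Rational(964, 3)) = Rational(-55912, 3)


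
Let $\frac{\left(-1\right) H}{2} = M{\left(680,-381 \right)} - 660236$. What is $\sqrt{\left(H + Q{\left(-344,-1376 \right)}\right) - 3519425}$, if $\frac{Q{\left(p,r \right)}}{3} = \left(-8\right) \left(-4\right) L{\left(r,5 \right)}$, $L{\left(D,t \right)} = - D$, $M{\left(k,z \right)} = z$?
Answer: $i \sqrt{2066095} \approx 1437.4 i$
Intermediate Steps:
$H = 1321234$ ($H = - 2 \left(-381 - 660236\right) = \left(-2\right) \left(-660617\right) = 1321234$)
$Q{\left(p,r \right)} = - 96 r$ ($Q{\left(p,r \right)} = 3 \left(-8\right) \left(-4\right) \left(- r\right) = 3 \cdot 32 \left(- r\right) = 3 \left(- 32 r\right) = - 96 r$)
$\sqrt{\left(H + Q{\left(-344,-1376 \right)}\right) - 3519425} = \sqrt{\left(1321234 - -132096\right) - 3519425} = \sqrt{\left(1321234 + 132096\right) - 3519425} = \sqrt{1453330 - 3519425} = \sqrt{-2066095} = i \sqrt{2066095}$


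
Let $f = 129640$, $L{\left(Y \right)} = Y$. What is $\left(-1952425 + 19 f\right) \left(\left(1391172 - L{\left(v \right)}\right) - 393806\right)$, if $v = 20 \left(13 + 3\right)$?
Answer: $509226288810$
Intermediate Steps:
$v = 320$ ($v = 20 \cdot 16 = 320$)
$\left(-1952425 + 19 f\right) \left(\left(1391172 - L{\left(v \right)}\right) - 393806\right) = \left(-1952425 + 19 \cdot 129640\right) \left(\left(1391172 - 320\right) - 393806\right) = \left(-1952425 + 2463160\right) \left(\left(1391172 - 320\right) - 393806\right) = 510735 \left(1390852 - 393806\right) = 510735 \cdot 997046 = 509226288810$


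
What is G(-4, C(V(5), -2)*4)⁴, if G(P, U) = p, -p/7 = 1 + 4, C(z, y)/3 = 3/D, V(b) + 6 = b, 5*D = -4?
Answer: 1500625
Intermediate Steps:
D = -⅘ (D = (⅕)*(-4) = -⅘ ≈ -0.80000)
V(b) = -6 + b
C(z, y) = -45/4 (C(z, y) = 3*(3/(-⅘)) = 3*(3*(-5/4)) = 3*(-15/4) = -45/4)
p = -35 (p = -7*(1 + 4) = -7*5 = -35)
G(P, U) = -35
G(-4, C(V(5), -2)*4)⁴ = (-35)⁴ = 1500625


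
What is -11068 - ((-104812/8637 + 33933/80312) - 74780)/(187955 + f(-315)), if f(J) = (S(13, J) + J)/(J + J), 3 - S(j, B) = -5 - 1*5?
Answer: -151509961238430805249/13689502041850048 ≈ -11068.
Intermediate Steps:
S(j, B) = 13 (S(j, B) = 3 - (-5 - 1*5) = 3 - (-5 - 5) = 3 - 1*(-10) = 3 + 10 = 13)
f(J) = (13 + J)/(2*J) (f(J) = (13 + J)/(J + J) = (13 + J)/((2*J)) = (13 + J)*(1/(2*J)) = (13 + J)/(2*J))
-11068 - ((-104812/8637 + 33933/80312) - 74780)/(187955 + f(-315)) = -11068 - ((-104812/8637 + 33933/80312) - 74780)/(187955 + (½)*(13 - 315)/(-315)) = -11068 - ((-104812*1/8637 + 33933*(1/80312)) - 74780)/(187955 + (½)*(-1/315)*(-302)) = -11068 - ((-104812/8637 + 33933/80312) - 74780)/(187955 + 151/315) = -11068 - (-8124582023/693654744 - 74780)/59205976/315 = -11068 - (-51879626338343)*315/(693654744*59205976) = -11068 - 1*(-5447360765526015/13689502041850048) = -11068 + 5447360765526015/13689502041850048 = -151509961238430805249/13689502041850048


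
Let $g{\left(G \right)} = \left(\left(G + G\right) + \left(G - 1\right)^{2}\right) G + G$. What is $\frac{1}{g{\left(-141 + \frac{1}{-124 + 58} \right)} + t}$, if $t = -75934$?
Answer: $- \frac{287496}{828086461291} \approx -3.4718 \cdot 10^{-7}$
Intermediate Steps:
$g{\left(G \right)} = G + G \left(\left(-1 + G\right)^{2} + 2 G\right)$ ($g{\left(G \right)} = \left(2 G + \left(-1 + G\right)^{2}\right) G + G = \left(\left(-1 + G\right)^{2} + 2 G\right) G + G = G \left(\left(-1 + G\right)^{2} + 2 G\right) + G = G + G \left(\left(-1 + G\right)^{2} + 2 G\right)$)
$\frac{1}{g{\left(-141 + \frac{1}{-124 + 58} \right)} + t} = \frac{1}{\left(-141 + \frac{1}{-124 + 58}\right) \left(2 + \left(-141 + \frac{1}{-124 + 58}\right)^{2}\right) - 75934} = \frac{1}{\left(-141 + \frac{1}{-66}\right) \left(2 + \left(-141 + \frac{1}{-66}\right)^{2}\right) - 75934} = \frac{1}{\left(-141 - \frac{1}{66}\right) \left(2 + \left(-141 - \frac{1}{66}\right)^{2}\right) - 75934} = \frac{1}{- \frac{9307 \left(2 + \left(- \frac{9307}{66}\right)^{2}\right)}{66} - 75934} = \frac{1}{- \frac{9307 \left(2 + \frac{86620249}{4356}\right)}{66} - 75934} = \frac{1}{\left(- \frac{9307}{66}\right) \frac{86628961}{4356} - 75934} = \frac{1}{- \frac{806255740027}{287496} - 75934} = \frac{1}{- \frac{828086461291}{287496}} = - \frac{287496}{828086461291}$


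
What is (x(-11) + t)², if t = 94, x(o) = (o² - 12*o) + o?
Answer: 112896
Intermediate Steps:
x(o) = o² - 11*o
(x(-11) + t)² = (-11*(-11 - 11) + 94)² = (-11*(-22) + 94)² = (242 + 94)² = 336² = 112896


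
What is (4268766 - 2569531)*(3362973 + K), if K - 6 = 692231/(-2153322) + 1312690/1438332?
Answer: 43379609056306133926555/7591156713 ≈ 5.7145e+12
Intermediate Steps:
K = 850589078788/129049664121 (K = 6 + (692231/(-2153322) + 1312690/1438332) = 6 + (692231*(-1/2153322) + 1312690*(1/1438332)) = 6 + (-692231/2153322 + 656345/719166) = 6 + 76291094062/129049664121 = 850589078788/129049664121 ≈ 6.5912)
(4268766 - 2569531)*(3362973 + K) = (4268766 - 2569531)*(3362973 + 850589078788/129049664121) = 1699235*(433991386687070521/129049664121) = 43379609056306133926555/7591156713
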